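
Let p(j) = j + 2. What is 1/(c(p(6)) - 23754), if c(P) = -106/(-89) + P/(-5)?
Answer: -445/10570712 ≈ -4.2097e-5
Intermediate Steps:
p(j) = 2 + j
c(P) = 106/89 - P/5 (c(P) = -106*(-1/89) + P*(-1/5) = 106/89 - P/5)
1/(c(p(6)) - 23754) = 1/((106/89 - (2 + 6)/5) - 23754) = 1/((106/89 - 1/5*8) - 23754) = 1/((106/89 - 8/5) - 23754) = 1/(-182/445 - 23754) = 1/(-10570712/445) = -445/10570712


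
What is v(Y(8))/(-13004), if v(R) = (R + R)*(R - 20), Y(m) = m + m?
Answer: 32/3251 ≈ 0.0098431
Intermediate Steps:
Y(m) = 2*m
v(R) = 2*R*(-20 + R) (v(R) = (2*R)*(-20 + R) = 2*R*(-20 + R))
v(Y(8))/(-13004) = (2*(2*8)*(-20 + 2*8))/(-13004) = (2*16*(-20 + 16))*(-1/13004) = (2*16*(-4))*(-1/13004) = -128*(-1/13004) = 32/3251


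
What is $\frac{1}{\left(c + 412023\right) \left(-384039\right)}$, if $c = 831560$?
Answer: $- \frac{1}{477584371737} \approx -2.0939 \cdot 10^{-12}$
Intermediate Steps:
$\frac{1}{\left(c + 412023\right) \left(-384039\right)} = \frac{1}{\left(831560 + 412023\right) \left(-384039\right)} = \frac{1}{1243583} \left(- \frac{1}{384039}\right) = - \frac{1}{477584371737}$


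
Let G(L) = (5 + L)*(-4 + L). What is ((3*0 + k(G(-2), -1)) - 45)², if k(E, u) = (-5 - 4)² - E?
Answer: 2916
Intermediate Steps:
G(L) = (-4 + L)*(5 + L)
k(E, u) = 81 - E (k(E, u) = (-9)² - E = 81 - E)
((3*0 + k(G(-2), -1)) - 45)² = ((3*0 + (81 - (-20 - 2 + (-2)²))) - 45)² = ((0 + (81 - (-20 - 2 + 4))) - 45)² = ((0 + (81 - 1*(-18))) - 45)² = ((0 + (81 + 18)) - 45)² = ((0 + 99) - 45)² = (99 - 45)² = 54² = 2916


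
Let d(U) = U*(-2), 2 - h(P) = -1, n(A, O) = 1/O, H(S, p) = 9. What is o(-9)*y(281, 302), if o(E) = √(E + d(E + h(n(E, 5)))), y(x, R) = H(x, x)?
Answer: 9*√3 ≈ 15.588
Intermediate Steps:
y(x, R) = 9
h(P) = 3 (h(P) = 2 - 1*(-1) = 2 + 1 = 3)
d(U) = -2*U
o(E) = √(-6 - E) (o(E) = √(E - 2*(E + 3)) = √(E - 2*(3 + E)) = √(E + (-6 - 2*E)) = √(-6 - E))
o(-9)*y(281, 302) = √(-6 - 1*(-9))*9 = √(-6 + 9)*9 = √3*9 = 9*√3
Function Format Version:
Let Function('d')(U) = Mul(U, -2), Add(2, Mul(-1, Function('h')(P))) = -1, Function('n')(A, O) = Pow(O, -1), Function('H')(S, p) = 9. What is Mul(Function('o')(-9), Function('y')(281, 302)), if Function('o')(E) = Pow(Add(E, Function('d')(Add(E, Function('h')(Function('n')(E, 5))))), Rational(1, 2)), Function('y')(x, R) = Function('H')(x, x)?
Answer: Mul(9, Pow(3, Rational(1, 2))) ≈ 15.588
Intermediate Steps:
Function('y')(x, R) = 9
Function('h')(P) = 3 (Function('h')(P) = Add(2, Mul(-1, -1)) = Add(2, 1) = 3)
Function('d')(U) = Mul(-2, U)
Function('o')(E) = Pow(Add(-6, Mul(-1, E)), Rational(1, 2)) (Function('o')(E) = Pow(Add(E, Mul(-2, Add(E, 3))), Rational(1, 2)) = Pow(Add(E, Mul(-2, Add(3, E))), Rational(1, 2)) = Pow(Add(E, Add(-6, Mul(-2, E))), Rational(1, 2)) = Pow(Add(-6, Mul(-1, E)), Rational(1, 2)))
Mul(Function('o')(-9), Function('y')(281, 302)) = Mul(Pow(Add(-6, Mul(-1, -9)), Rational(1, 2)), 9) = Mul(Pow(Add(-6, 9), Rational(1, 2)), 9) = Mul(Pow(3, Rational(1, 2)), 9) = Mul(9, Pow(3, Rational(1, 2)))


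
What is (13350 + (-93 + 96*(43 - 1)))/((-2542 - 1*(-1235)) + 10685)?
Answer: 1921/1042 ≈ 1.8436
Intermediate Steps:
(13350 + (-93 + 96*(43 - 1)))/((-2542 - 1*(-1235)) + 10685) = (13350 + (-93 + 96*42))/((-2542 + 1235) + 10685) = (13350 + (-93 + 4032))/(-1307 + 10685) = (13350 + 3939)/9378 = 17289*(1/9378) = 1921/1042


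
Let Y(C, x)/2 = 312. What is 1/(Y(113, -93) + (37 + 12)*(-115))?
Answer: -1/5011 ≈ -0.00019956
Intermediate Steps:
Y(C, x) = 624 (Y(C, x) = 2*312 = 624)
1/(Y(113, -93) + (37 + 12)*(-115)) = 1/(624 + (37 + 12)*(-115)) = 1/(624 + 49*(-115)) = 1/(624 - 5635) = 1/(-5011) = -1/5011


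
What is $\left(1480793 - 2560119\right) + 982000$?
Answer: $-97326$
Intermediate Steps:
$\left(1480793 - 2560119\right) + 982000 = -1079326 + 982000 = -97326$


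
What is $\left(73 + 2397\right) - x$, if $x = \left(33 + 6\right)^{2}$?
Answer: $949$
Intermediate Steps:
$x = 1521$ ($x = 39^{2} = 1521$)
$\left(73 + 2397\right) - x = \left(73 + 2397\right) - 1521 = 2470 - 1521 = 949$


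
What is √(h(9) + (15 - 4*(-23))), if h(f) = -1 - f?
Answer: √97 ≈ 9.8489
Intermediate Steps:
√(h(9) + (15 - 4*(-23))) = √((-1 - 1*9) + (15 - 4*(-23))) = √((-1 - 9) + (15 + 92)) = √(-10 + 107) = √97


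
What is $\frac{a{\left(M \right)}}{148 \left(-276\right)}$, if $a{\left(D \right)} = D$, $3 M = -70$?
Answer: $\frac{35}{61272} \approx 0.00057122$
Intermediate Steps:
$M = - \frac{70}{3}$ ($M = \frac{1}{3} \left(-70\right) = - \frac{70}{3} \approx -23.333$)
$\frac{a{\left(M \right)}}{148 \left(-276\right)} = - \frac{70}{3 \cdot 148 \left(-276\right)} = - \frac{70}{3 \left(-40848\right)} = \left(- \frac{70}{3}\right) \left(- \frac{1}{40848}\right) = \frac{35}{61272}$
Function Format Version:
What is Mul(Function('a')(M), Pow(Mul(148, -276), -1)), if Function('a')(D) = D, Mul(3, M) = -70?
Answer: Rational(35, 61272) ≈ 0.00057122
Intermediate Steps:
M = Rational(-70, 3) (M = Mul(Rational(1, 3), -70) = Rational(-70, 3) ≈ -23.333)
Mul(Function('a')(M), Pow(Mul(148, -276), -1)) = Mul(Rational(-70, 3), Pow(Mul(148, -276), -1)) = Mul(Rational(-70, 3), Pow(-40848, -1)) = Mul(Rational(-70, 3), Rational(-1, 40848)) = Rational(35, 61272)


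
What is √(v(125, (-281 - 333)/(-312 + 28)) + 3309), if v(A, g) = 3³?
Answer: 2*√834 ≈ 57.758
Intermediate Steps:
v(A, g) = 27
√(v(125, (-281 - 333)/(-312 + 28)) + 3309) = √(27 + 3309) = √3336 = 2*√834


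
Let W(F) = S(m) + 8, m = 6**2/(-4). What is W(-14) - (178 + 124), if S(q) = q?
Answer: -303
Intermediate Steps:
m = -9 (m = 36*(-1/4) = -9)
W(F) = -1 (W(F) = -9 + 8 = -1)
W(-14) - (178 + 124) = -1 - (178 + 124) = -1 - 1*302 = -1 - 302 = -303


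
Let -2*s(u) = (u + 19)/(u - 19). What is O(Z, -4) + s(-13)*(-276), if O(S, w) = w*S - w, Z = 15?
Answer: -655/8 ≈ -81.875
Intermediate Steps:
s(u) = -(19 + u)/(2*(-19 + u)) (s(u) = -(u + 19)/(2*(u - 19)) = -(19 + u)/(2*(-19 + u)))
O(S, w) = -w + S*w (O(S, w) = S*w - w = -w + S*w)
O(Z, -4) + s(-13)*(-276) = -4*(-1 + 15) + ((-19 - 1*(-13))/(2*(-19 - 13)))*(-276) = -4*14 + ((½)*(-19 + 13)/(-32))*(-276) = -56 + ((½)*(-1/32)*(-6))*(-276) = -56 + (3/32)*(-276) = -56 - 207/8 = -655/8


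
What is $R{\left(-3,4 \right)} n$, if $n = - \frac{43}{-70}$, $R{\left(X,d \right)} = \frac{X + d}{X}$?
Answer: $- \frac{43}{210} \approx -0.20476$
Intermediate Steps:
$R{\left(X,d \right)} = \frac{X + d}{X}$
$n = \frac{43}{70}$ ($n = \left(-43\right) \left(- \frac{1}{70}\right) = \frac{43}{70} \approx 0.61429$)
$R{\left(-3,4 \right)} n = \frac{-3 + 4}{-3} \cdot \frac{43}{70} = \left(- \frac{1}{3}\right) 1 \cdot \frac{43}{70} = \left(- \frac{1}{3}\right) \frac{43}{70} = - \frac{43}{210}$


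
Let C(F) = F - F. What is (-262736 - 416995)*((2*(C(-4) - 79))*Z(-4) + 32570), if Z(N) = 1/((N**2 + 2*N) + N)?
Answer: -44223978591/2 ≈ -2.2112e+10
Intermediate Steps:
C(F) = 0
Z(N) = 1/(N**2 + 3*N)
(-262736 - 416995)*((2*(C(-4) - 79))*Z(-4) + 32570) = (-262736 - 416995)*((2*(0 - 79))*(1/((-4)*(3 - 4))) + 32570) = -679731*((2*(-79))*(-1/4/(-1)) + 32570) = -679731*(-(-79)*(-1)/2 + 32570) = -679731*(-158*1/4 + 32570) = -679731*(-79/2 + 32570) = -679731*65061/2 = -44223978591/2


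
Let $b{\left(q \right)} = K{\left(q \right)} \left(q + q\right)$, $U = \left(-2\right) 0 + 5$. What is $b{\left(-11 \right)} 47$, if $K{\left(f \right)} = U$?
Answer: $-5170$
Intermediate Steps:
$U = 5$ ($U = 0 + 5 = 5$)
$K{\left(f \right)} = 5$
$b{\left(q \right)} = 10 q$ ($b{\left(q \right)} = 5 \left(q + q\right) = 5 \cdot 2 q = 10 q$)
$b{\left(-11 \right)} 47 = 10 \left(-11\right) 47 = \left(-110\right) 47 = -5170$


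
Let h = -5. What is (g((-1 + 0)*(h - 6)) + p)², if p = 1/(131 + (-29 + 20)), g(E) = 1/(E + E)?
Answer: 1296/450241 ≈ 0.0028785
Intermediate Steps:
g(E) = 1/(2*E)
p = 1/122 (p = 1/(131 - 9) = 1/122 ≈ 0.0081967)
(g((-1 + 0)*(h - 6)) + p)² = (1/(2*(((-1 + 0)*(-5 - 6)))) + 1/122)² = (1/(2*((-1*(-11)))) + 1/122)² = ((½)/11 + 1/122)² = ((½)*(1/11) + 1/122)² = (1/22 + 1/122)² = (36/671)² = 1296/450241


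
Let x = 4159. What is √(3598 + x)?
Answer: √7757 ≈ 88.074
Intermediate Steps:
√(3598 + x) = √(3598 + 4159) = √7757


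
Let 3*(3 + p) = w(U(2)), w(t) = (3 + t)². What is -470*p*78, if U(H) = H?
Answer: -195520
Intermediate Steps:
p = 16/3 (p = -3 + (3 + 2)²/3 = -3 + (⅓)*5² = -3 + (⅓)*25 = -3 + 25/3 = 16/3 ≈ 5.3333)
-470*p*78 = -470*16/3*78 = -47*160/3*78 = -7520/3*78 = -195520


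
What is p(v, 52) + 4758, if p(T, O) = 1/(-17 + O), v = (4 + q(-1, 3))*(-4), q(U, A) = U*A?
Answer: 166531/35 ≈ 4758.0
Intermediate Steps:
q(U, A) = A*U
v = -4 (v = (4 + 3*(-1))*(-4) = (4 - 3)*(-4) = 1*(-4) = -4)
p(v, 52) + 4758 = 1/(-17 + 52) + 4758 = 1/35 + 4758 = 166531/35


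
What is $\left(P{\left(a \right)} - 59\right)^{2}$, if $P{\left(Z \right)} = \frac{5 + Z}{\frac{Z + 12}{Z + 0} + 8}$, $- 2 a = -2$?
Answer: $\frac{168921}{49} \approx 3447.4$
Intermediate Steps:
$a = 1$ ($a = \left(- \frac{1}{2}\right) \left(-2\right) = 1$)
$P{\left(Z \right)} = \frac{5 + Z}{8 + \frac{12 + Z}{Z}}$ ($P{\left(Z \right)} = \frac{5 + Z}{\frac{12 + Z}{Z} + 8} = \frac{5 + Z}{8 + \frac{12 + Z}{Z}}$)
$\left(P{\left(a \right)} - 59\right)^{2} = \left(\frac{1}{3} \cdot 1 \frac{1}{4 + 3 \cdot 1} \left(5 + 1\right) - 59\right)^{2} = \left(\frac{1}{3} \cdot 1 \frac{1}{4 + 3} \cdot 6 - 59\right)^{2} = \left(\frac{1}{3} \cdot 1 \cdot \frac{1}{7} \cdot 6 - 59\right)^{2} = \left(\frac{2}{7} - 59\right)^{2} = \left(- \frac{411}{7}\right)^{2} = \frac{168921}{49}$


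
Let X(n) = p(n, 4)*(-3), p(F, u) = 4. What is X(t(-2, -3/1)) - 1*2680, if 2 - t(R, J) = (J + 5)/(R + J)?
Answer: -2692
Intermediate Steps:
t(R, J) = 2 - (5 + J)/(J + R) (t(R, J) = 2 - (J + 5)/(R + J) = 2 - (5 + J)/(J + R))
X(n) = -12 (X(n) = 4*(-3) = -12)
X(t(-2, -3/1)) - 1*2680 = -12 - 1*2680 = -12 - 2680 = -2692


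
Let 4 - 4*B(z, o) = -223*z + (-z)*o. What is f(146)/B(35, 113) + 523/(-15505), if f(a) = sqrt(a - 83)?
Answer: -523/15505 + 3*sqrt(7)/2941 ≈ -0.031032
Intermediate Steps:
f(a) = sqrt(-83 + a)
B(z, o) = 1 + 223*z/4 + o*z/4 (B(z, o) = 1 - (-223*z + (-z)*o)/4 = 1 - (-223*z - o*z)/4 = 1 + (223*z/4 + o*z/4) = 1 + 223*z/4 + o*z/4)
f(146)/B(35, 113) + 523/(-15505) = sqrt(-83 + 146)/(1 + (223/4)*35 + (1/4)*113*35) + 523/(-15505) = sqrt(63)/(1 + 7805/4 + 3955/4) + 523*(-1/15505) = (3*sqrt(7))/2941 - 523/15505 = (3*sqrt(7))*(1/2941) - 523/15505 = 3*sqrt(7)/2941 - 523/15505 = -523/15505 + 3*sqrt(7)/2941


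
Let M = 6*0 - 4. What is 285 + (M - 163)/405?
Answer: 115258/405 ≈ 284.59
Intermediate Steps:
M = -4 (M = 0 - 4 = -4)
285 + (M - 163)/405 = 285 + (-4 - 163)/405 = 285 - 167*1/405 = 285 - 167/405 = 115258/405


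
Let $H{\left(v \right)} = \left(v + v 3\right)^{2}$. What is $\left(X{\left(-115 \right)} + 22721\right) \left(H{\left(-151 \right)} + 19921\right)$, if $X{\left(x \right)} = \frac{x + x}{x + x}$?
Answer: $8741994114$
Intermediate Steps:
$X{\left(x \right)} = 1$ ($X{\left(x \right)} = \frac{2 x}{2 x} = 2 x \frac{1}{2 x} = 1$)
$H{\left(v \right)} = 16 v^{2}$ ($H{\left(v \right)} = \left(v + 3 v\right)^{2} = \left(4 v\right)^{2} = 16 v^{2}$)
$\left(X{\left(-115 \right)} + 22721\right) \left(H{\left(-151 \right)} + 19921\right) = \left(1 + 22721\right) \left(16 \left(-151\right)^{2} + 19921\right) = 22722 \left(16 \cdot 22801 + 19921\right) = 22722 \left(364816 + 19921\right) = 22722 \cdot 384737 = 8741994114$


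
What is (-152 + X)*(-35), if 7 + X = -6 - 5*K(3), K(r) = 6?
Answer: 6825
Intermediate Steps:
X = -43 (X = -7 + (-6 - 5*6) = -7 + (-6 - 30) = -7 - 36 = -43)
(-152 + X)*(-35) = (-152 - 43)*(-35) = -195*(-35) = 6825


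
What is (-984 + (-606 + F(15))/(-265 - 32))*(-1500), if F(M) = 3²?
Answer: 48608500/33 ≈ 1.4730e+6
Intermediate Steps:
F(M) = 9
(-984 + (-606 + F(15))/(-265 - 32))*(-1500) = (-984 + (-606 + 9)/(-265 - 32))*(-1500) = (-984 - 597/(-297))*(-1500) = (-984 - 597*(-1/297))*(-1500) = (-984 + 199/99)*(-1500) = -97217/99*(-1500) = 48608500/33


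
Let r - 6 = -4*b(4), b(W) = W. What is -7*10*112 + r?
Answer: -7850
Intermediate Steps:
r = -10 (r = 6 - 4*4 = 6 - 16 = -10)
-7*10*112 + r = -7*10*112 - 10 = -70*112 - 10 = -7840 - 10 = -7850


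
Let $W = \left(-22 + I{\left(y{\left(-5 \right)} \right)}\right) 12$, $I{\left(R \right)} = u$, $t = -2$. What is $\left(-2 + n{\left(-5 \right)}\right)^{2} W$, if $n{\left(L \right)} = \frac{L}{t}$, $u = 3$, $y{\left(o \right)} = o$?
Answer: $-57$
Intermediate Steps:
$I{\left(R \right)} = 3$
$n{\left(L \right)} = - \frac{L}{2}$ ($n{\left(L \right)} = \frac{L}{-2} = L \left(- \frac{1}{2}\right) = - \frac{L}{2}$)
$W = -228$ ($W = \left(-22 + 3\right) 12 = \left(-19\right) 12 = -228$)
$\left(-2 + n{\left(-5 \right)}\right)^{2} W = \left(-2 - - \frac{5}{2}\right)^{2} \left(-228\right) = \left(-2 + \frac{5}{2}\right)^{2} \left(-228\right) = \left(\frac{1}{2}\right)^{2} \left(-228\right) = \frac{1}{4} \left(-228\right) = -57$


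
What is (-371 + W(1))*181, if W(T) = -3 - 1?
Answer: -67875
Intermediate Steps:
W(T) = -4
(-371 + W(1))*181 = (-371 - 4)*181 = -375*181 = -67875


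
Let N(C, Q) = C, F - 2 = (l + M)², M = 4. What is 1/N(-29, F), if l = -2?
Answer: -1/29 ≈ -0.034483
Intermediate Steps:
F = 6 (F = 2 + (-2 + 4)² = 2 + 2² = 2 + 4 = 6)
1/N(-29, F) = 1/(-29) = -1/29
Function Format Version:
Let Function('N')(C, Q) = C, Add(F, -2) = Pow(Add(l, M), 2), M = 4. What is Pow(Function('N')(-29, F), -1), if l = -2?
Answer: Rational(-1, 29) ≈ -0.034483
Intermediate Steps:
F = 6 (F = Add(2, Pow(Add(-2, 4), 2)) = Add(2, Pow(2, 2)) = Add(2, 4) = 6)
Pow(Function('N')(-29, F), -1) = Pow(-29, -1) = Rational(-1, 29)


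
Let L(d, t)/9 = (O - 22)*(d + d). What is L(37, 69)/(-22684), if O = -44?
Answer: 10989/5671 ≈ 1.9378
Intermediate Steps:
L(d, t) = -1188*d (L(d, t) = 9*((-44 - 22)*(d + d)) = 9*(-132*d) = -1188*d)
L(37, 69)/(-22684) = -1188*37/(-22684) = -43956*(-1/22684) = 10989/5671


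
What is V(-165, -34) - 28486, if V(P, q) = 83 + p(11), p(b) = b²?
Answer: -28282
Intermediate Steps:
V(P, q) = 204 (V(P, q) = 83 + 11² = 83 + 121 = 204)
V(-165, -34) - 28486 = 204 - 28486 = -28282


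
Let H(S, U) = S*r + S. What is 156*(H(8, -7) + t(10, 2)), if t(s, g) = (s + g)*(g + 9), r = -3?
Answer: 18096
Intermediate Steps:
t(s, g) = (9 + g)*(g + s) (t(s, g) = (g + s)*(9 + g) = (9 + g)*(g + s))
H(S, U) = -2*S (H(S, U) = S*(-3) + S = -3*S + S = -2*S)
156*(H(8, -7) + t(10, 2)) = 156*(-2*8 + (2**2 + 9*2 + 9*10 + 2*10)) = 156*(-16 + (4 + 18 + 90 + 20)) = 156*(-16 + 132) = 156*116 = 18096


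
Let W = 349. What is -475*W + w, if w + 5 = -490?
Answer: -166270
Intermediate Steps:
w = -495 (w = -5 - 490 = -495)
-475*W + w = -475*349 - 495 = -165775 - 495 = -166270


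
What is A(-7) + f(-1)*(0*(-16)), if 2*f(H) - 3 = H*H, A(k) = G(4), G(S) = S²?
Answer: 16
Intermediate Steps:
A(k) = 16 (A(k) = 4² = 16)
f(H) = 3/2 + H²/2 (f(H) = 3/2 + (H*H)/2 = 3/2 + H²/2)
A(-7) + f(-1)*(0*(-16)) = 16 + (3/2 + (½)*(-1)²)*(0*(-16)) = 16 + (3/2 + (½)*1)*0 = 16 + (3/2 + ½)*0 = 16 + 2*0 = 16 + 0 = 16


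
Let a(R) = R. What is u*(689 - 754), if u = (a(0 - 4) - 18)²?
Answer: -31460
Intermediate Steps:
u = 484 (u = ((0 - 4) - 18)² = (-4 - 18)² = (-22)² = 484)
u*(689 - 754) = 484*(689 - 754) = 484*(-65) = -31460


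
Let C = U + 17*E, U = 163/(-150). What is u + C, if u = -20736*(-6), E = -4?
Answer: 18652037/150 ≈ 1.2435e+5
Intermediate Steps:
U = -163/150 (U = 163*(-1/150) = -163/150 ≈ -1.0867)
C = -10363/150 (C = -163/150 + 17*(-4) = -163/150 - 68 = -10363/150 ≈ -69.087)
u = 124416 (u = -1296*(-96) = 124416)
u + C = 124416 - 10363/150 = 18652037/150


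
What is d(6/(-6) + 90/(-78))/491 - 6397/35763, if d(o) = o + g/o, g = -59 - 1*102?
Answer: -167591/5402964 ≈ -0.031018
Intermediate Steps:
g = -161 (g = -59 - 102 = -161)
d(o) = o - 161/o
d(6/(-6) + 90/(-78))/491 - 6397/35763 = ((6/(-6) + 90/(-78)) - 161/(6/(-6) + 90/(-78)))/491 - 6397/35763 = ((6*(-⅙) + 90*(-1/78)) - 161/(6*(-⅙) + 90*(-1/78)))*(1/491) - 6397*1/35763 = ((-1 - 15/13) - 161/(-1 - 15/13))*(1/491) - 6397/35763 = (-28/13 - 161/(-28/13))*(1/491) - 6397/35763 = (-28/13 - 161*(-13/28))*(1/491) - 6397/35763 = (-28/13 + 299/4)*(1/491) - 6397/35763 = (3775/52)*(1/491) - 6397/35763 = 3775/25532 - 6397/35763 = -167591/5402964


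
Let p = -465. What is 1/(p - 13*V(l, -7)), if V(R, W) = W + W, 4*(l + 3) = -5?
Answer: -1/283 ≈ -0.0035336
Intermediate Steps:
l = -17/4 (l = -3 + (¼)*(-5) = -3 - 5/4 = -17/4 ≈ -4.2500)
V(R, W) = 2*W
1/(p - 13*V(l, -7)) = 1/(-465 - 26*(-7)) = 1/(-465 - 13*(-14)) = 1/(-465 + 182) = 1/(-283) = -1/283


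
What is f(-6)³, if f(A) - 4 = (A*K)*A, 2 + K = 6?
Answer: 3241792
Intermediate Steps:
K = 4 (K = -2 + 6 = 4)
f(A) = 4 + 4*A² (f(A) = 4 + (A*4)*A = 4 + (4*A)*A = 4 + 4*A²)
f(-6)³ = (4 + 4*(-6)²)³ = (4 + 4*36)³ = (4 + 144)³ = 148³ = 3241792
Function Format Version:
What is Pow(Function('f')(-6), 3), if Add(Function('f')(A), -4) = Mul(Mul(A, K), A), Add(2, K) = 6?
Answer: 3241792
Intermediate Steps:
K = 4 (K = Add(-2, 6) = 4)
Function('f')(A) = Add(4, Mul(4, Pow(A, 2))) (Function('f')(A) = Add(4, Mul(Mul(A, 4), A)) = Add(4, Mul(Mul(4, A), A)) = Add(4, Mul(4, Pow(A, 2))))
Pow(Function('f')(-6), 3) = Pow(Add(4, Mul(4, Pow(-6, 2))), 3) = Pow(Add(4, Mul(4, 36)), 3) = Pow(Add(4, 144), 3) = Pow(148, 3) = 3241792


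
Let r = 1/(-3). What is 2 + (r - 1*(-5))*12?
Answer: 58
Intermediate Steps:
r = -1/3 (r = 1*(-1/3) = -1/3 ≈ -0.33333)
2 + (r - 1*(-5))*12 = 2 + (-1/3 - 1*(-5))*12 = 2 + (-1/3 + 5)*12 = 2 + (14/3)*12 = 2 + 56 = 58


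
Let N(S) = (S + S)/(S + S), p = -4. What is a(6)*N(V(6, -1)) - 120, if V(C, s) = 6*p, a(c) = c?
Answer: -114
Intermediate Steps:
V(C, s) = -24 (V(C, s) = 6*(-4) = -24)
N(S) = 1 (N(S) = (2*S)/((2*S)) = (2*S)*(1/(2*S)) = 1)
a(6)*N(V(6, -1)) - 120 = 6*1 - 120 = 6 - 120 = -114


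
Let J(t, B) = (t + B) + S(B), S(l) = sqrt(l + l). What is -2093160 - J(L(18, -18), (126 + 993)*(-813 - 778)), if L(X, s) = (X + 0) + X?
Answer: -312867 - I*sqrt(3560658) ≈ -3.1287e+5 - 1887.0*I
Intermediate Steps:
L(X, s) = 2*X (L(X, s) = X + X = 2*X)
S(l) = sqrt(2)*sqrt(l) (S(l) = sqrt(2*l) = sqrt(2)*sqrt(l))
J(t, B) = B + t + sqrt(2)*sqrt(B) (J(t, B) = (t + B) + sqrt(2)*sqrt(B) = (B + t) + sqrt(2)*sqrt(B) = B + t + sqrt(2)*sqrt(B))
-2093160 - J(L(18, -18), (126 + 993)*(-813 - 778)) = -2093160 - ((126 + 993)*(-813 - 778) + 2*18 + sqrt(2)*sqrt((126 + 993)*(-813 - 778))) = -2093160 - (1119*(-1591) + 36 + sqrt(2)*sqrt(1119*(-1591))) = -2093160 - (-1780329 + 36 + sqrt(2)*sqrt(-1780329)) = -2093160 - (-1780329 + 36 + sqrt(2)*(I*sqrt(1780329))) = -2093160 - (-1780329 + 36 + I*sqrt(3560658)) = -2093160 - (-1780293 + I*sqrt(3560658)) = -2093160 + (1780293 - I*sqrt(3560658)) = -312867 - I*sqrt(3560658)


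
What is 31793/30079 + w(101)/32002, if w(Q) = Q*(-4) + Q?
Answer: 1008325649/962588158 ≈ 1.0475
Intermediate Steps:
w(Q) = -3*Q (w(Q) = -4*Q + Q = -3*Q)
31793/30079 + w(101)/32002 = 31793/30079 - 3*101/32002 = 31793*(1/30079) - 303*1/32002 = 31793/30079 - 303/32002 = 1008325649/962588158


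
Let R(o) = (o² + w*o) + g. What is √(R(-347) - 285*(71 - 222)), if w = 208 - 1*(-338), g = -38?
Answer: 2*I*√6514 ≈ 161.42*I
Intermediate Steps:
w = 546 (w = 208 + 338 = 546)
R(o) = -38 + o² + 546*o (R(o) = (o² + 546*o) - 38 = -38 + o² + 546*o)
√(R(-347) - 285*(71 - 222)) = √((-38 + (-347)² + 546*(-347)) - 285*(71 - 222)) = √((-38 + 120409 - 189462) - 285*(-151)) = √(-69091 + 43035) = √(-26056) = 2*I*√6514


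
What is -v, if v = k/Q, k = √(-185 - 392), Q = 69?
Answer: -I*√577/69 ≈ -0.34813*I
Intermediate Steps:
k = I*√577 (k = √(-577) = I*√577 ≈ 24.021*I)
v = I*√577/69 (v = (I*√577)/69 = (I*√577)*(1/69) = I*√577/69 ≈ 0.34813*I)
-v = -I*√577/69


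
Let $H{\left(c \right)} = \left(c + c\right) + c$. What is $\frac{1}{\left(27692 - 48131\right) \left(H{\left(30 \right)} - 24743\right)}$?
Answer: $\frac{1}{503882667} \approx 1.9846 \cdot 10^{-9}$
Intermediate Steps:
$H{\left(c \right)} = 3 c$ ($H{\left(c \right)} = 2 c + c = 3 c$)
$\frac{1}{\left(27692 - 48131\right) \left(H{\left(30 \right)} - 24743\right)} = \frac{1}{\left(27692 - 48131\right) \left(3 \cdot 30 - 24743\right)} = \frac{1}{\left(-20439\right) \left(90 - 24743\right)} = \frac{1}{\left(-20439\right) \left(-24653\right)} = \frac{1}{503882667}$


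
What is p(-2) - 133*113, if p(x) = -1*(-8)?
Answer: -15021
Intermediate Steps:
p(x) = 8
p(-2) - 133*113 = 8 - 133*113 = 8 - 15029 = -15021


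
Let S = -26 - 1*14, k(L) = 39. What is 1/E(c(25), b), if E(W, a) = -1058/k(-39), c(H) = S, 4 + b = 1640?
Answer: -39/1058 ≈ -0.036862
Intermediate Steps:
b = 1636 (b = -4 + 1640 = 1636)
S = -40 (S = -26 - 14 = -40)
c(H) = -40
E(W, a) = -1058/39
1/E(c(25), b) = 1/(-1058/39) = -39/1058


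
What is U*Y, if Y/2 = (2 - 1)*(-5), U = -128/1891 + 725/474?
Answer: -6551515/448167 ≈ -14.618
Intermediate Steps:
U = 1310303/896334 (U = -128*1/1891 + 725*(1/474) = -128/1891 + 725/474 = 1310303/896334 ≈ 1.4618)
Y = -10 (Y = 2*((2 - 1)*(-5)) = 2*(1*(-5)) = 2*(-5) = -10)
U*Y = (1310303/896334)*(-10) = -6551515/448167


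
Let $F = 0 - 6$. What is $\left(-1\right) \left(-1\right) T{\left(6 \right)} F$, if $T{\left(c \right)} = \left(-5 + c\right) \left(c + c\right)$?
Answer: $-72$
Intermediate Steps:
$T{\left(c \right)} = 2 c \left(-5 + c\right)$ ($T{\left(c \right)} = \left(-5 + c\right) 2 c = 2 c \left(-5 + c\right)$)
$F = -6$ ($F = 0 - 6 = -6$)
$\left(-1\right) \left(-1\right) T{\left(6 \right)} F = \left(-1\right) \left(-1\right) 2 \cdot 6 \left(-5 + 6\right) \left(-6\right) = 1 \cdot 2 \cdot 6 \cdot 1 \left(-6\right) = 1 \cdot 12 \left(-6\right) = 12 \left(-6\right) = -72$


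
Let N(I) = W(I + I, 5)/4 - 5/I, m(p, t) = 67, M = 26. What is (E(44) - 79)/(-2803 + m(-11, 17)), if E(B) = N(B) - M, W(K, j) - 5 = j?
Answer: 1505/40128 ≈ 0.037505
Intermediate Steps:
W(K, j) = 5 + j
N(I) = 5/2 - 5/I (N(I) = (5 + 5)/4 - 5/I = 10*(¼) - 5/I = 5/2 - 5/I)
E(B) = -47/2 - 5/B (E(B) = (5/2 - 5/B) - 1*26 = (5/2 - 5/B) - 26 = -47/2 - 5/B)
(E(44) - 79)/(-2803 + m(-11, 17)) = ((-47/2 - 5/44) - 79)/(-2803 + 67) = ((-47/2 - 5*1/44) - 79)/(-2736) = ((-47/2 - 5/44) - 79)*(-1/2736) = (-1039/44 - 79)*(-1/2736) = -4515/44*(-1/2736) = 1505/40128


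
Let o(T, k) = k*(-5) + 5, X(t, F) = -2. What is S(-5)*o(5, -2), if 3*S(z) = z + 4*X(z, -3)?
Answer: -65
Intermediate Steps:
o(T, k) = 5 - 5*k (o(T, k) = -5*k + 5 = 5 - 5*k)
S(z) = -8/3 + z/3 (S(z) = (z + 4*(-2))/3 = (z - 8)/3 = (-8 + z)/3 = -8/3 + z/3)
S(-5)*o(5, -2) = (-8/3 + (⅓)*(-5))*(5 - 5*(-2)) = (-8/3 - 5/3)*(5 + 10) = -13/3*15 = -65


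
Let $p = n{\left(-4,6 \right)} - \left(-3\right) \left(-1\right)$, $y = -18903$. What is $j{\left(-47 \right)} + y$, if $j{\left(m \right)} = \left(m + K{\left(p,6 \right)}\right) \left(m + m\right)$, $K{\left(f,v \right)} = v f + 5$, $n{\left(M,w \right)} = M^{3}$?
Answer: $22833$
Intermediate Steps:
$p = -67$ ($p = \left(-4\right)^{3} - \left(-3\right) \left(-1\right) = -64 - 3 = -67$)
$K{\left(f,v \right)} = 5 + f v$ ($K{\left(f,v \right)} = f v + 5 = 5 + f v$)
$j{\left(m \right)} = 2 m \left(-397 + m\right)$ ($j{\left(m \right)} = \left(m + \left(5 - 402\right)\right) \left(m + m\right) = \left(m + \left(5 - 402\right)\right) 2 m = \left(m - 397\right) 2 m = \left(-397 + m\right) 2 m = 2 m \left(-397 + m\right)$)
$j{\left(-47 \right)} + y = 2 \left(-47\right) \left(-397 - 47\right) - 18903 = 2 \left(-47\right) \left(-444\right) - 18903 = 41736 - 18903 = 22833$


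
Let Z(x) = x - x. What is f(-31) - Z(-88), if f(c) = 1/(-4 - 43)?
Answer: -1/47 ≈ -0.021277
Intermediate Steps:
Z(x) = 0
f(c) = -1/47 (f(c) = 1/(-47) = -1/47)
f(-31) - Z(-88) = -1/47 - 1*0 = -1/47 + 0 = -1/47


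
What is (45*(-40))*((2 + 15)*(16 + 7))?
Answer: -703800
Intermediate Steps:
(45*(-40))*((2 + 15)*(16 + 7)) = -30600*23 = -1800*391 = -703800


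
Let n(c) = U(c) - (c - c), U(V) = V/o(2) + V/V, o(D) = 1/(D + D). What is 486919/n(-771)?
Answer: -486919/3083 ≈ -157.94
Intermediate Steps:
o(D) = 1/(2*D)
U(V) = 1 + 4*V (U(V) = V/(((1/2)/2)) + V/V = V/(((1/2)*(1/2))) + 1 = V/(1/4) + 1 = V*4 + 1 = 4*V + 1 = 1 + 4*V)
n(c) = 1 + 4*c (n(c) = (1 + 4*c) - (c - c) = (1 + 4*c) - 1*0 = (1 + 4*c) + 0 = 1 + 4*c)
486919/n(-771) = 486919/(1 + 4*(-771)) = 486919/(1 - 3084) = 486919/(-3083) = 486919*(-1/3083) = -486919/3083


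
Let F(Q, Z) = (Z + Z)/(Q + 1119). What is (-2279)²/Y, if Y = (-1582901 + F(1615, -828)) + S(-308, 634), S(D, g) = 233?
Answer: -7099980647/2163507984 ≈ -3.2817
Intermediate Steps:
F(Q, Z) = 2*Z/(1119 + Q) (F(Q, Z) = (2*Z)/(1119 + Q) = 2*Z/(1119 + Q))
Y = -2163507984/1367 (Y = (-1582901 + 2*(-828)/(1119 + 1615)) + 233 = (-1582901 + 2*(-828)/2734) + 233 = (-1582901 + 2*(-828)*(1/2734)) + 233 = (-1582901 - 828/1367) + 233 = -2163826495/1367 + 233 = -2163507984/1367 ≈ -1.5827e+6)
(-2279)²/Y = (-2279)²/(-2163507984/1367) = 5193841*(-1367/2163507984) = -7099980647/2163507984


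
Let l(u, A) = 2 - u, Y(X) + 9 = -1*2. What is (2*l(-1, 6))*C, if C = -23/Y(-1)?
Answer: 138/11 ≈ 12.545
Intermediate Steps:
Y(X) = -11 (Y(X) = -9 - 1*2 = -9 - 2 = -11)
C = 23/11 (C = -23/(-11) = -23*(-1/11) = 23/11 ≈ 2.0909)
(2*l(-1, 6))*C = (2*(2 - 1*(-1)))*(23/11) = (2*(2 + 1))*(23/11) = (2*3)*(23/11) = 6*(23/11) = 138/11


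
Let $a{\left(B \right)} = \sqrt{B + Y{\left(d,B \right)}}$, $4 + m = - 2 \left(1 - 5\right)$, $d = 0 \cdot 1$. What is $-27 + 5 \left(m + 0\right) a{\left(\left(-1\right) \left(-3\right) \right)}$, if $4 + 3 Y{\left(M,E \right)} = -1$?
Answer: $-27 + \frac{40 \sqrt{3}}{3} \approx -3.906$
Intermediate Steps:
$d = 0$
$Y{\left(M,E \right)} = - \frac{5}{3}$ ($Y{\left(M,E \right)} = - \frac{4}{3} + \frac{1}{3} \left(-1\right) = - \frac{4}{3} - \frac{1}{3} = - \frac{5}{3}$)
$m = 4$ ($m = -4 - 2 \left(1 - 5\right) = -4 - -8 = -4 + 8 = 4$)
$a{\left(B \right)} = \sqrt{- \frac{5}{3} + B}$ ($a{\left(B \right)} = \sqrt{B - \frac{5}{3}} = \sqrt{- \frac{5}{3} + B}$)
$-27 + 5 \left(m + 0\right) a{\left(\left(-1\right) \left(-3\right) \right)} = -27 + 5 \left(4 + 0\right) \frac{\sqrt{-15 + 9 \left(\left(-1\right) \left(-3\right)\right)}}{3} = -27 + 5 \cdot 4 \frac{\sqrt{-15 + 9 \cdot 3}}{3} = -27 + 20 \frac{\sqrt{-15 + 27}}{3} = -27 + 20 \frac{\sqrt{12}}{3} = -27 + 20 \frac{2 \sqrt{3}}{3} = -27 + \frac{40 \sqrt{3}}{3}$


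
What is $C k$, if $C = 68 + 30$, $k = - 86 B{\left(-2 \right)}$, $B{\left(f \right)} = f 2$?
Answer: $33712$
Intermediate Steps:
$B{\left(f \right)} = 2 f$
$k = 344$ ($k = - 86 \cdot 2 \left(-2\right) = \left(-86\right) \left(-4\right) = 344$)
$C = 98$
$C k = 98 \cdot 344 = 33712$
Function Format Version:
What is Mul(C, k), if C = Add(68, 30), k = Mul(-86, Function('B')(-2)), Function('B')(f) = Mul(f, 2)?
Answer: 33712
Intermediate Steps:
Function('B')(f) = Mul(2, f)
k = 344 (k = Mul(-86, Mul(2, -2)) = Mul(-86, -4) = 344)
C = 98
Mul(C, k) = Mul(98, 344) = 33712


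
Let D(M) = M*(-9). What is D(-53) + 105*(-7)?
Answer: -258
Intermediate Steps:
D(M) = -9*M
D(-53) + 105*(-7) = -9*(-53) + 105*(-7) = 477 - 735 = -258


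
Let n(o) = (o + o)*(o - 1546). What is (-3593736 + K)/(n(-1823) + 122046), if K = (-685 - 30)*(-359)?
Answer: -3337051/12405420 ≈ -0.26900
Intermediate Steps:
n(o) = 2*o*(-1546 + o) (n(o) = (2*o)*(-1546 + o) = 2*o*(-1546 + o))
K = 256685 (K = -715*(-359) = 256685)
(-3593736 + K)/(n(-1823) + 122046) = (-3593736 + 256685)/(2*(-1823)*(-1546 - 1823) + 122046) = -3337051/(2*(-1823)*(-3369) + 122046) = -3337051/(12283374 + 122046) = -3337051/12405420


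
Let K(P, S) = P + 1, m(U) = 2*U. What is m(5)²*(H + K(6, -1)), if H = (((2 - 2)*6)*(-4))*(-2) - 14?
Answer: -700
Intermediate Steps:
K(P, S) = 1 + P
H = -14 (H = ((0*6)*(-4))*(-2) - 14 = (0*(-4))*(-2) - 14 = 0*(-2) - 14 = 0 - 14 = -14)
m(5)²*(H + K(6, -1)) = (2*5)²*(-14 + (1 + 6)) = 10²*(-14 + 7) = 100*(-7) = -700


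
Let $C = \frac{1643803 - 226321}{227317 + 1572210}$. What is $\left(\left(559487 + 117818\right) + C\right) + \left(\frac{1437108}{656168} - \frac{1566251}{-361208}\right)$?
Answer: $\frac{36110188788323959310989}{53313941061032936} \approx 6.7731 \cdot 10^{5}$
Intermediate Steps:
$C = \frac{1417482}{1799527} \approx 0.7877$
$\left(\left(559487 + 117818\right) + C\right) + \left(\frac{1437108}{656168} - \frac{1566251}{-361208}\right) = \left(\left(559487 + 117818\right) + \frac{1417482}{1799527}\right) + \left(\frac{1437108}{656168} - \frac{1566251}{-361208}\right) = \left(677305 + \frac{1417482}{1799527}\right) + \left(1437108 \cdot \frac{1}{656168} - - \frac{1566251}{361208}\right) = \frac{1218830052217}{1799527} + \left(\frac{359277}{164042} + \frac{1566251}{361208}\right) = \frac{1218830052217}{1799527} + \frac{193352336579}{29626641368} = \frac{36110188788323959310989}{53313941061032936}$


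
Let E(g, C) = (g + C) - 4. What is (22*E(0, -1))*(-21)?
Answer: 2310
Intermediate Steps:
E(g, C) = -4 + C + g (E(g, C) = (C + g) - 4 = -4 + C + g)
(22*E(0, -1))*(-21) = (22*(-4 - 1 + 0))*(-21) = (22*(-5))*(-21) = -110*(-21) = 2310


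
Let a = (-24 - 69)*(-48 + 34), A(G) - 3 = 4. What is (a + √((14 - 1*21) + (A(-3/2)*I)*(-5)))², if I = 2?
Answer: (1302 + I*√77)² ≈ 1.6951e+6 + 2.285e+4*I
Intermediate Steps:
A(G) = 7 (A(G) = 3 + 4 = 7)
a = 1302 (a = -93*(-14) = 1302)
(a + √((14 - 1*21) + (A(-3/2)*I)*(-5)))² = (1302 + √((14 - 1*21) + (7*2)*(-5)))² = (1302 + √((14 - 21) + 14*(-5)))² = (1302 + √(-7 - 70))² = (1302 + √(-77))² = (1302 + I*√77)²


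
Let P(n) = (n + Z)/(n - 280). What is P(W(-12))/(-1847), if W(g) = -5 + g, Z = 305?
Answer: 32/60951 ≈ 0.00052501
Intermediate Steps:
P(n) = (305 + n)/(-280 + n) (P(n) = (n + 305)/(n - 280) = (305 + n)/(-280 + n))
P(W(-12))/(-1847) = ((305 + (-5 - 12))/(-280 + (-5 - 12)))/(-1847) = ((305 - 17)/(-280 - 17))*(-1/1847) = (288/(-297))*(-1/1847) = -1/297*288*(-1/1847) = -32/33*(-1/1847) = 32/60951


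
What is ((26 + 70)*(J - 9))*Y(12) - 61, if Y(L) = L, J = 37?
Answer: 32195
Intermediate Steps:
((26 + 70)*(J - 9))*Y(12) - 61 = ((26 + 70)*(37 - 9))*12 - 61 = (96*28)*12 - 61 = 2688*12 - 61 = 32256 - 61 = 32195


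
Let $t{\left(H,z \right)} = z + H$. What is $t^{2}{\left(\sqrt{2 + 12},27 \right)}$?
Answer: $\left(27 + \sqrt{14}\right)^{2} \approx 945.05$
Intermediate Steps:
$t{\left(H,z \right)} = H + z$
$t^{2}{\left(\sqrt{2 + 12},27 \right)} = \left(\sqrt{2 + 12} + 27\right)^{2} = \left(\sqrt{14} + 27\right)^{2} = \left(27 + \sqrt{14}\right)^{2}$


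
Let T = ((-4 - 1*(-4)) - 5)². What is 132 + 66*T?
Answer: 1782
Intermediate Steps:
T = 25 (T = ((-4 + 4) - 5)² = (0 - 5)² = (-5)² = 25)
132 + 66*T = 132 + 66*25 = 132 + 1650 = 1782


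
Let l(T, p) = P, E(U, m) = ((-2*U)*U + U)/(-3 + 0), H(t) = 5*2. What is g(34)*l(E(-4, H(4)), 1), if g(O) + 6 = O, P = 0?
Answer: 0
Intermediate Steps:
H(t) = 10
g(O) = -6 + O
E(U, m) = -U/3 + 2*U**2/3 (E(U, m) = (-2*U**2 + U)/(-3) = (U - 2*U**2)*(-1/3) = -U/3 + 2*U**2/3)
l(T, p) = 0
g(34)*l(E(-4, H(4)), 1) = (-6 + 34)*0 = 28*0 = 0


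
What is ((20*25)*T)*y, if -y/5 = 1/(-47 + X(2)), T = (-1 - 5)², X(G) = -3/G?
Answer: 180000/97 ≈ 1855.7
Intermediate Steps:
T = 36 (T = (-6)² = 36)
y = 10/97 (y = -5/(-47 - 3/2) = -5/(-97/2) = -5*(-2/97) = 10/97 ≈ 0.10309)
((20*25)*T)*y = ((20*25)*36)*(10/97) = (500*36)*(10/97) = 18000*(10/97) = 180000/97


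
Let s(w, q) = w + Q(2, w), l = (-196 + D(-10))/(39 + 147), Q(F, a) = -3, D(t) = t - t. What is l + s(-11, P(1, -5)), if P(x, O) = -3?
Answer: -1400/93 ≈ -15.054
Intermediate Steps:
D(t) = 0
l = -98/93 (l = (-196 + 0)/(39 + 147) = -196/186 = -196*1/186 = -98/93 ≈ -1.0538)
s(w, q) = -3 + w (s(w, q) = w - 3 = -3 + w)
l + s(-11, P(1, -5)) = -98/93 + (-3 - 11) = -98/93 - 14 = -1400/93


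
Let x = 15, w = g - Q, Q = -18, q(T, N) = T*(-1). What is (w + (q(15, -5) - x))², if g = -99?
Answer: 12321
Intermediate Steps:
q(T, N) = -T
w = -81 (w = -99 - 1*(-18) = -99 + 18 = -81)
(w + (q(15, -5) - x))² = (-81 + (-1*15 - 1*15))² = (-81 + (-15 - 15))² = (-81 - 30)² = (-111)² = 12321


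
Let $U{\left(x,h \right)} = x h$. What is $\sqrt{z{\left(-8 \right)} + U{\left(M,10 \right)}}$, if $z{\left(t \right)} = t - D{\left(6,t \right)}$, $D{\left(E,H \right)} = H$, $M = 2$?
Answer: $2 \sqrt{5} \approx 4.4721$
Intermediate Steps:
$U{\left(x,h \right)} = h x$
$z{\left(t \right)} = 0$ ($z{\left(t \right)} = t - t = 0$)
$\sqrt{z{\left(-8 \right)} + U{\left(M,10 \right)}} = \sqrt{0 + 10 \cdot 2} = \sqrt{0 + 20} = \sqrt{20} = 2 \sqrt{5}$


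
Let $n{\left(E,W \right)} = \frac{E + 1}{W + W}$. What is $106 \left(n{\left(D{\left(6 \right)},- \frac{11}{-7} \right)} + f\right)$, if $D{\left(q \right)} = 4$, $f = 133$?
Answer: $\frac{156933}{11} \approx 14267.0$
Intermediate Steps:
$n{\left(E,W \right)} = \frac{1 + E}{2 W}$
$106 \left(n{\left(D{\left(6 \right)},- \frac{11}{-7} \right)} + f\right) = 106 \left(\frac{1 + 4}{2 \left(- \frac{11}{-7}\right)} + 133\right) = 106 \left(\frac{1}{2} \frac{1}{\left(-11\right) \left(- \frac{1}{7}\right)} 5 + 133\right) = 106 \left(\frac{1}{2} \frac{1}{\frac{11}{7}} \cdot 5 + 133\right) = 106 \left(\frac{1}{2} \cdot \frac{7}{11} \cdot 5 + 133\right) = 106 \left(\frac{35}{22} + 133\right) = 106 \cdot \frac{2961}{22} = \frac{156933}{11}$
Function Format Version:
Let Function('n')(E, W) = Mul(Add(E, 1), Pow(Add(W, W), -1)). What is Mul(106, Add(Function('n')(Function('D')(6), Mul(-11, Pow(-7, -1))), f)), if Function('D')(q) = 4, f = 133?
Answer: Rational(156933, 11) ≈ 14267.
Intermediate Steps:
Function('n')(E, W) = Mul(Rational(1, 2), Pow(W, -1), Add(1, E)) (Function('n')(E, W) = Mul(Add(1, E), Pow(Mul(2, W), -1)) = Mul(Add(1, E), Mul(Rational(1, 2), Pow(W, -1))) = Mul(Rational(1, 2), Pow(W, -1), Add(1, E)))
Mul(106, Add(Function('n')(Function('D')(6), Mul(-11, Pow(-7, -1))), f)) = Mul(106, Add(Mul(Rational(1, 2), Pow(Mul(-11, Pow(-7, -1)), -1), Add(1, 4)), 133)) = Mul(106, Add(Mul(Rational(1, 2), Pow(Mul(-11, Rational(-1, 7)), -1), 5), 133)) = Mul(106, Add(Mul(Rational(1, 2), Pow(Rational(11, 7), -1), 5), 133)) = Mul(106, Add(Mul(Rational(1, 2), Rational(7, 11), 5), 133)) = Mul(106, Add(Rational(35, 22), 133)) = Mul(106, Rational(2961, 22)) = Rational(156933, 11)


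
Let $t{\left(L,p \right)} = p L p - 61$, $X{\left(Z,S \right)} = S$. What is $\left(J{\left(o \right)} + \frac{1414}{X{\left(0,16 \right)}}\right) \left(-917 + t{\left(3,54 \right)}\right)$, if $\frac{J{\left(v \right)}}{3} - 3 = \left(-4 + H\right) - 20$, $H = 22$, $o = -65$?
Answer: $\frac{2839935}{4} \approx 7.0998 \cdot 10^{5}$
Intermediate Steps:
$t{\left(L,p \right)} = -61 + L p^{2}$ ($t{\left(L,p \right)} = L p p - 61 = L p^{2} - 61 = -61 + L p^{2}$)
$J{\left(v \right)} = 3$ ($J{\left(v \right)} = 9 + 3 \left(\left(-4 + 22\right) - 20\right) = 9 + 3 \left(18 - 20\right) = 9 + 3 \left(-2\right) = 9 - 6 = 3$)
$\left(J{\left(o \right)} + \frac{1414}{X{\left(0,16 \right)}}\right) \left(-917 + t{\left(3,54 \right)}\right) = \left(3 + \frac{1414}{16}\right) \left(-917 - \left(61 - 3 \cdot 54^{2}\right)\right) = \left(3 + 1414 \cdot \frac{1}{16}\right) \left(-917 + \left(-61 + 3 \cdot 2916\right)\right) = \left(3 + \frac{707}{8}\right) \left(-917 + \left(-61 + 8748\right)\right) = \frac{731 \left(-917 + 8687\right)}{8} = \frac{731}{8} \cdot 7770 = \frac{2839935}{4}$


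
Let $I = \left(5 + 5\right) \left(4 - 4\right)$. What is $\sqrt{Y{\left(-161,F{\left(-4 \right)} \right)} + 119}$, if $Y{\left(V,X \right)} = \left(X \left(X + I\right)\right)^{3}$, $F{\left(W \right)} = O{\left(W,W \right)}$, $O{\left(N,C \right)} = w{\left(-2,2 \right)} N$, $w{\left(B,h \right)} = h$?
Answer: $\sqrt{262263} \approx 512.12$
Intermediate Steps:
$I = 0$ ($I = 10 \cdot 0 = 0$)
$O{\left(N,C \right)} = 2 N$
$F{\left(W \right)} = 2 W$
$Y{\left(V,X \right)} = X^{6}$ ($Y{\left(V,X \right)} = \left(X \left(X + 0\right)\right)^{3} = \left(X X\right)^{3} = \left(X^{2}\right)^{3} = X^{6}$)
$\sqrt{Y{\left(-161,F{\left(-4 \right)} \right)} + 119} = \sqrt{\left(2 \left(-4\right)\right)^{6} + 119} = \sqrt{\left(-8\right)^{6} + 119} = \sqrt{262144 + 119} = \sqrt{262263}$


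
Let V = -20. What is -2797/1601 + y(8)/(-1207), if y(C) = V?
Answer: -3343959/1932407 ≈ -1.7305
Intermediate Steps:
y(C) = -20
-2797/1601 + y(8)/(-1207) = -2797/1601 - 20/(-1207) = -2797*1/1601 - 20*(-1/1207) = -2797/1601 + 20/1207 = -3343959/1932407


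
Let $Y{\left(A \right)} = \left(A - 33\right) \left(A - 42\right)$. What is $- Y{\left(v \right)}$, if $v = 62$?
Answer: $-580$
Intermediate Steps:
$Y{\left(A \right)} = \left(-42 + A\right) \left(-33 + A\right)$ ($Y{\left(A \right)} = \left(-33 + A\right) \left(-42 + A\right) = \left(-42 + A\right) \left(-33 + A\right)$)
$- Y{\left(v \right)} = - (1386 + 62^{2} - 4650) = - (1386 + 3844 - 4650) = \left(-1\right) 580 = -580$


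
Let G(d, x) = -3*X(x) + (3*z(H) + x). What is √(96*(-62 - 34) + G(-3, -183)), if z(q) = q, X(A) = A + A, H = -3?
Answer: I*√8310 ≈ 91.159*I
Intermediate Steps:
X(A) = 2*A
G(d, x) = -9 - 5*x (G(d, x) = -6*x + (3*(-3) + x) = -6*x + (-9 + x) = -9 - 5*x)
√(96*(-62 - 34) + G(-3, -183)) = √(96*(-62 - 34) + (-9 - 5*(-183))) = √(96*(-96) + (-9 + 915)) = √(-9216 + 906) = √(-8310) = I*√8310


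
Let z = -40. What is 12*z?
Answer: -480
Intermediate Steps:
12*z = 12*(-40) = -480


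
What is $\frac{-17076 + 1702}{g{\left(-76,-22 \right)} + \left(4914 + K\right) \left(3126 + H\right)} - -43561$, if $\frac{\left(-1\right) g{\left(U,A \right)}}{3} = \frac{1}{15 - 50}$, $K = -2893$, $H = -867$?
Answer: $\frac{3480313841179}{79895184} \approx 43561.0$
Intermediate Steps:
$g{\left(U,A \right)} = \frac{3}{35}$ ($g{\left(U,A \right)} = - \frac{3}{15 - 50} = - \frac{3}{-35} = \left(-3\right) \left(- \frac{1}{35}\right) = \frac{3}{35}$)
$\frac{-17076 + 1702}{g{\left(-76,-22 \right)} + \left(4914 + K\right) \left(3126 + H\right)} - -43561 = \frac{-17076 + 1702}{\frac{3}{35} + \left(4914 - 2893\right) \left(3126 - 867\right)} - -43561 = - \frac{15374}{\frac{3}{35} + 2021 \cdot 2259} + 43561 = - \frac{15374}{\frac{3}{35} + 4565439} + 43561 = - \frac{15374}{\frac{159790368}{35}} + 43561 = \left(-15374\right) \frac{35}{159790368} + 43561 = - \frac{269045}{79895184} + 43561 = \frac{3480313841179}{79895184}$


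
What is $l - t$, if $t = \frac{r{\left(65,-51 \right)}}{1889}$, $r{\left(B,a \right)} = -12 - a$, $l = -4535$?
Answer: $- \frac{8566654}{1889} \approx -4535.0$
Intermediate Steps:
$t = \frac{39}{1889}$ ($t = \frac{-12 - -51}{1889} = \left(-12 + 51\right) \frac{1}{1889} = 39 \cdot \frac{1}{1889} = \frac{39}{1889} \approx 0.020646$)
$l - t = -4535 - \frac{39}{1889} = - \frac{8566654}{1889}$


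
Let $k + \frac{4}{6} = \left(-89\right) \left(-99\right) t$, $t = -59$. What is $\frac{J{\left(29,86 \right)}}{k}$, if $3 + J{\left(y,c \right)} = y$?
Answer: $- \frac{78}{1559549} \approx -5.0014 \cdot 10^{-5}$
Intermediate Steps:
$J{\left(y,c \right)} = -3 + y$
$k = - \frac{1559549}{3}$ ($k = - \frac{2}{3} + \left(-89\right) \left(-99\right) \left(-59\right) = - \frac{2}{3} + 8811 \left(-59\right) = - \frac{2}{3} - 519849 = - \frac{1559549}{3} \approx -5.1985 \cdot 10^{5}$)
$\frac{J{\left(29,86 \right)}}{k} = \frac{-3 + 29}{- \frac{1559549}{3}} = 26 \left(- \frac{3}{1559549}\right) = - \frac{78}{1559549}$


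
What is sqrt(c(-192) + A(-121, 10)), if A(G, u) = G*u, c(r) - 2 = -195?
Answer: I*sqrt(1403) ≈ 37.457*I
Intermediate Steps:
c(r) = -193 (c(r) = 2 - 195 = -193)
sqrt(c(-192) + A(-121, 10)) = sqrt(-193 - 121*10) = sqrt(-193 - 1210) = sqrt(-1403) = I*sqrt(1403)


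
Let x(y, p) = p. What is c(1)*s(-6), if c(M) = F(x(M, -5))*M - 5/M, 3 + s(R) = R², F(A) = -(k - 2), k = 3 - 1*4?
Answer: -66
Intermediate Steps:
k = -1 (k = 3 - 4 = -1)
F(A) = 3 (F(A) = -(-1 - 2) = -1*(-3) = 3)
s(R) = -3 + R²
c(M) = -5/M + 3*M (c(M) = 3*M - 5/M = -5/M + 3*M)
c(1)*s(-6) = (-5/1 + 3*1)*(-3 + (-6)²) = (-5*1 + 3)*(-3 + 36) = (-5 + 3)*33 = -2*33 = -66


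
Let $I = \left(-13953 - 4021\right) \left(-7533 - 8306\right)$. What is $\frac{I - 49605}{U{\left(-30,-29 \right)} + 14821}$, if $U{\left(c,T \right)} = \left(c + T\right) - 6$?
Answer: $\frac{284640581}{14756} \approx 19290.0$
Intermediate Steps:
$U{\left(c,T \right)} = -6 + T + c$ ($U{\left(c,T \right)} = \left(T + c\right) - 6 = -6 + T + c$)
$I = 284690186$ ($I = \left(-17974\right) \left(-15839\right) = 284690186$)
$\frac{I - 49605}{U{\left(-30,-29 \right)} + 14821} = \frac{284690186 - 49605}{\left(-6 - 29 - 30\right) + 14821} = \frac{284640581}{-65 + 14821} = \frac{284640581}{14756}$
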